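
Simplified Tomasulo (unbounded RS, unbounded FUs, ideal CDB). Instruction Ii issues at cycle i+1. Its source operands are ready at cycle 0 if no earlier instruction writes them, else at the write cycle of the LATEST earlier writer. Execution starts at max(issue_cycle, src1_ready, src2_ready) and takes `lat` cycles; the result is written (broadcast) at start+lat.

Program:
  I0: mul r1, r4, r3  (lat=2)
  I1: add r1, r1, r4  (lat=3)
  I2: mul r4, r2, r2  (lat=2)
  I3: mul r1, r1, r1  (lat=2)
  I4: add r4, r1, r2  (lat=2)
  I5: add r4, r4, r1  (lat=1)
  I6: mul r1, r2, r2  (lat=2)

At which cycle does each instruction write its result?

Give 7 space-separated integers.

I0 mul r1: issue@1 deps=(None,None) exec_start@1 write@3
I1 add r1: issue@2 deps=(0,None) exec_start@3 write@6
I2 mul r4: issue@3 deps=(None,None) exec_start@3 write@5
I3 mul r1: issue@4 deps=(1,1) exec_start@6 write@8
I4 add r4: issue@5 deps=(3,None) exec_start@8 write@10
I5 add r4: issue@6 deps=(4,3) exec_start@10 write@11
I6 mul r1: issue@7 deps=(None,None) exec_start@7 write@9

Answer: 3 6 5 8 10 11 9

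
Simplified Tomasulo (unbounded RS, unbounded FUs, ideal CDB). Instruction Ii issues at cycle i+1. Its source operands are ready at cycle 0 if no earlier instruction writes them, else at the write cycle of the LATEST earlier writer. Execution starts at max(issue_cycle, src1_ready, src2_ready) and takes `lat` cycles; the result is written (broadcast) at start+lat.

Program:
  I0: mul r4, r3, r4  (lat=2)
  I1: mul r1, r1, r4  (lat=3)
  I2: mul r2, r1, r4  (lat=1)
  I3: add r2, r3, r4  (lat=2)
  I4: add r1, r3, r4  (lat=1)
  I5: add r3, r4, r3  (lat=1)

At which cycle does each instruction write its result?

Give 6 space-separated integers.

Answer: 3 6 7 6 6 7

Derivation:
I0 mul r4: issue@1 deps=(None,None) exec_start@1 write@3
I1 mul r1: issue@2 deps=(None,0) exec_start@3 write@6
I2 mul r2: issue@3 deps=(1,0) exec_start@6 write@7
I3 add r2: issue@4 deps=(None,0) exec_start@4 write@6
I4 add r1: issue@5 deps=(None,0) exec_start@5 write@6
I5 add r3: issue@6 deps=(0,None) exec_start@6 write@7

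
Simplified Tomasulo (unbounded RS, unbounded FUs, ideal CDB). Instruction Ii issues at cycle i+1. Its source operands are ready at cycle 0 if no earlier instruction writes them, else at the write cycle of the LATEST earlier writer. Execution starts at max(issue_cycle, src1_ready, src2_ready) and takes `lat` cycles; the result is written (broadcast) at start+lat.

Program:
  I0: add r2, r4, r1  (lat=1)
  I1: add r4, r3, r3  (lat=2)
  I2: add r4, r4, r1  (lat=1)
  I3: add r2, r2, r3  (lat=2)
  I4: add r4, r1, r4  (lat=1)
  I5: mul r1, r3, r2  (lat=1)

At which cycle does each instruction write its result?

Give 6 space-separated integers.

Answer: 2 4 5 6 6 7

Derivation:
I0 add r2: issue@1 deps=(None,None) exec_start@1 write@2
I1 add r4: issue@2 deps=(None,None) exec_start@2 write@4
I2 add r4: issue@3 deps=(1,None) exec_start@4 write@5
I3 add r2: issue@4 deps=(0,None) exec_start@4 write@6
I4 add r4: issue@5 deps=(None,2) exec_start@5 write@6
I5 mul r1: issue@6 deps=(None,3) exec_start@6 write@7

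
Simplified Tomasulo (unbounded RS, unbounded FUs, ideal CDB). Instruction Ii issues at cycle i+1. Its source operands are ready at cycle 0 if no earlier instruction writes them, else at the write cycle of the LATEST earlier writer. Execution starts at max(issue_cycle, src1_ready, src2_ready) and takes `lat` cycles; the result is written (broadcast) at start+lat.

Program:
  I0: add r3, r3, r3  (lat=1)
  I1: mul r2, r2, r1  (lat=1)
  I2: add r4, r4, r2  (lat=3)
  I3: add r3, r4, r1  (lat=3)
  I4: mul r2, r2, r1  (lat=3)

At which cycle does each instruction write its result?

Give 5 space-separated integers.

I0 add r3: issue@1 deps=(None,None) exec_start@1 write@2
I1 mul r2: issue@2 deps=(None,None) exec_start@2 write@3
I2 add r4: issue@3 deps=(None,1) exec_start@3 write@6
I3 add r3: issue@4 deps=(2,None) exec_start@6 write@9
I4 mul r2: issue@5 deps=(1,None) exec_start@5 write@8

Answer: 2 3 6 9 8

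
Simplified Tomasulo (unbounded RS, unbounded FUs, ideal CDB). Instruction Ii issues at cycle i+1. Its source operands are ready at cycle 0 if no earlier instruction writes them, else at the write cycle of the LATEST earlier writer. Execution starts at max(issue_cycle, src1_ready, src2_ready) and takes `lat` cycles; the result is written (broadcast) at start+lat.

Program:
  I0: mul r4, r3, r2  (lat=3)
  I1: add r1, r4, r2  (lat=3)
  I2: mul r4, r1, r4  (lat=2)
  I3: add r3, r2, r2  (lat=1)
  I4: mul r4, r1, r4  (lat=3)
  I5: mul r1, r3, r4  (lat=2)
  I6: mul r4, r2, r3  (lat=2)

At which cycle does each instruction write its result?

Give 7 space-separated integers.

I0 mul r4: issue@1 deps=(None,None) exec_start@1 write@4
I1 add r1: issue@2 deps=(0,None) exec_start@4 write@7
I2 mul r4: issue@3 deps=(1,0) exec_start@7 write@9
I3 add r3: issue@4 deps=(None,None) exec_start@4 write@5
I4 mul r4: issue@5 deps=(1,2) exec_start@9 write@12
I5 mul r1: issue@6 deps=(3,4) exec_start@12 write@14
I6 mul r4: issue@7 deps=(None,3) exec_start@7 write@9

Answer: 4 7 9 5 12 14 9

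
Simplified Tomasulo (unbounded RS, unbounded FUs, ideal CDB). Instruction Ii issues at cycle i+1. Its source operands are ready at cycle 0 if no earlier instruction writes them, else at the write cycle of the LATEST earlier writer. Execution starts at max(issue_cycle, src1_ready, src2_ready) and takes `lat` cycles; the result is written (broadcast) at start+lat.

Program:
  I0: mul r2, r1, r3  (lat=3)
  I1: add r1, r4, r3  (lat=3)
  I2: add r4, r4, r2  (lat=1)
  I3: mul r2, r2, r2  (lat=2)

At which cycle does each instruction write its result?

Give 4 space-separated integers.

Answer: 4 5 5 6

Derivation:
I0 mul r2: issue@1 deps=(None,None) exec_start@1 write@4
I1 add r1: issue@2 deps=(None,None) exec_start@2 write@5
I2 add r4: issue@3 deps=(None,0) exec_start@4 write@5
I3 mul r2: issue@4 deps=(0,0) exec_start@4 write@6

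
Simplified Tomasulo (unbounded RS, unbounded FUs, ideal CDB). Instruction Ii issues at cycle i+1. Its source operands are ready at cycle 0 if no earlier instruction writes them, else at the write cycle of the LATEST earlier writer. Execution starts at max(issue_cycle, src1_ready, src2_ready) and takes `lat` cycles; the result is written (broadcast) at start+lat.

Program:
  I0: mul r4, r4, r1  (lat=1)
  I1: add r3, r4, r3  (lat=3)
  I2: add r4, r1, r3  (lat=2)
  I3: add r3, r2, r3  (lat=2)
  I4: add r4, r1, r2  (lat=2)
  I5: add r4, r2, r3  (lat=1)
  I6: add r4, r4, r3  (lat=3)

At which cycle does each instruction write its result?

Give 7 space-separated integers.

Answer: 2 5 7 7 7 8 11

Derivation:
I0 mul r4: issue@1 deps=(None,None) exec_start@1 write@2
I1 add r3: issue@2 deps=(0,None) exec_start@2 write@5
I2 add r4: issue@3 deps=(None,1) exec_start@5 write@7
I3 add r3: issue@4 deps=(None,1) exec_start@5 write@7
I4 add r4: issue@5 deps=(None,None) exec_start@5 write@7
I5 add r4: issue@6 deps=(None,3) exec_start@7 write@8
I6 add r4: issue@7 deps=(5,3) exec_start@8 write@11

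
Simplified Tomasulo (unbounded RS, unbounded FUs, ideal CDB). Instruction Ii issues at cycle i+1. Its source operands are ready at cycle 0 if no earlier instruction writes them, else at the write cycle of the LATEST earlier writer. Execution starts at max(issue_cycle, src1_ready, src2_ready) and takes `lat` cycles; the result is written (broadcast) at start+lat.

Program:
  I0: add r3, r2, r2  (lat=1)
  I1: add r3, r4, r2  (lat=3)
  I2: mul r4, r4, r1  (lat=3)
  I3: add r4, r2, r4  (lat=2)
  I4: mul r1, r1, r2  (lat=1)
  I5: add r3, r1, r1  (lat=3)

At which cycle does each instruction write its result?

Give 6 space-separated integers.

I0 add r3: issue@1 deps=(None,None) exec_start@1 write@2
I1 add r3: issue@2 deps=(None,None) exec_start@2 write@5
I2 mul r4: issue@3 deps=(None,None) exec_start@3 write@6
I3 add r4: issue@4 deps=(None,2) exec_start@6 write@8
I4 mul r1: issue@5 deps=(None,None) exec_start@5 write@6
I5 add r3: issue@6 deps=(4,4) exec_start@6 write@9

Answer: 2 5 6 8 6 9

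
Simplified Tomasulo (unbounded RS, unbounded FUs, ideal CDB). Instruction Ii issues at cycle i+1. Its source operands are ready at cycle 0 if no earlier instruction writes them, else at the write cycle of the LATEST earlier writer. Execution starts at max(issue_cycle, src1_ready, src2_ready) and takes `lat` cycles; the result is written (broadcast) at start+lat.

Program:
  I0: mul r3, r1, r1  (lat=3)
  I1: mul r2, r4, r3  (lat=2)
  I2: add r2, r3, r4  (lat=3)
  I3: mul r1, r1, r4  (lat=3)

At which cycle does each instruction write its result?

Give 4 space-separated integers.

Answer: 4 6 7 7

Derivation:
I0 mul r3: issue@1 deps=(None,None) exec_start@1 write@4
I1 mul r2: issue@2 deps=(None,0) exec_start@4 write@6
I2 add r2: issue@3 deps=(0,None) exec_start@4 write@7
I3 mul r1: issue@4 deps=(None,None) exec_start@4 write@7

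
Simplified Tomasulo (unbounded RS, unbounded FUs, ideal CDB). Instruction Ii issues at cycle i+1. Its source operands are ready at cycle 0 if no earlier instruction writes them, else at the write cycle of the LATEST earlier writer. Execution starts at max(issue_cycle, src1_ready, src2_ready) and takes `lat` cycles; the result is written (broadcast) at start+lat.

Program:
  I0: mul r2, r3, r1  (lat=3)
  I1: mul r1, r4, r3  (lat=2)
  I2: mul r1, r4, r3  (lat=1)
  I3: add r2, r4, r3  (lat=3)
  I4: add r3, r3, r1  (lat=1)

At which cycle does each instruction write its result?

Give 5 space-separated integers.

Answer: 4 4 4 7 6

Derivation:
I0 mul r2: issue@1 deps=(None,None) exec_start@1 write@4
I1 mul r1: issue@2 deps=(None,None) exec_start@2 write@4
I2 mul r1: issue@3 deps=(None,None) exec_start@3 write@4
I3 add r2: issue@4 deps=(None,None) exec_start@4 write@7
I4 add r3: issue@5 deps=(None,2) exec_start@5 write@6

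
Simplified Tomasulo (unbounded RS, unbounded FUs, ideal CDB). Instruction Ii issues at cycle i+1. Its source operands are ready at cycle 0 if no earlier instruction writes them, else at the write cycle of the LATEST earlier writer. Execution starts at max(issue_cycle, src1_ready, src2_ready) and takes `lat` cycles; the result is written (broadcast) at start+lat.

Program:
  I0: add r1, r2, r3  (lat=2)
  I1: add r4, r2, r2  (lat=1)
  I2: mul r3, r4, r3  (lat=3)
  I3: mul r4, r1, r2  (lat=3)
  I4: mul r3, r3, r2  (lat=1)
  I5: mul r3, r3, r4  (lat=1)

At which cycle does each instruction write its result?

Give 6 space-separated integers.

Answer: 3 3 6 7 7 8

Derivation:
I0 add r1: issue@1 deps=(None,None) exec_start@1 write@3
I1 add r4: issue@2 deps=(None,None) exec_start@2 write@3
I2 mul r3: issue@3 deps=(1,None) exec_start@3 write@6
I3 mul r4: issue@4 deps=(0,None) exec_start@4 write@7
I4 mul r3: issue@5 deps=(2,None) exec_start@6 write@7
I5 mul r3: issue@6 deps=(4,3) exec_start@7 write@8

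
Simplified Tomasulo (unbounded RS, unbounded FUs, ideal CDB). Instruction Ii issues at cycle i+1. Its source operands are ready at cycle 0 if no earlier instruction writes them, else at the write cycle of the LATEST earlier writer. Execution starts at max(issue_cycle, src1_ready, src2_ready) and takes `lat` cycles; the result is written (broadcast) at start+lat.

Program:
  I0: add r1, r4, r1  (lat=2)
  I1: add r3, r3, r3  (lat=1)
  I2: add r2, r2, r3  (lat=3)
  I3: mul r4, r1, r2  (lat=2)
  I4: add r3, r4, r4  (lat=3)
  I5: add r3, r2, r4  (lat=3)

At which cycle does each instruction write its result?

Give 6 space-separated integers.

I0 add r1: issue@1 deps=(None,None) exec_start@1 write@3
I1 add r3: issue@2 deps=(None,None) exec_start@2 write@3
I2 add r2: issue@3 deps=(None,1) exec_start@3 write@6
I3 mul r4: issue@4 deps=(0,2) exec_start@6 write@8
I4 add r3: issue@5 deps=(3,3) exec_start@8 write@11
I5 add r3: issue@6 deps=(2,3) exec_start@8 write@11

Answer: 3 3 6 8 11 11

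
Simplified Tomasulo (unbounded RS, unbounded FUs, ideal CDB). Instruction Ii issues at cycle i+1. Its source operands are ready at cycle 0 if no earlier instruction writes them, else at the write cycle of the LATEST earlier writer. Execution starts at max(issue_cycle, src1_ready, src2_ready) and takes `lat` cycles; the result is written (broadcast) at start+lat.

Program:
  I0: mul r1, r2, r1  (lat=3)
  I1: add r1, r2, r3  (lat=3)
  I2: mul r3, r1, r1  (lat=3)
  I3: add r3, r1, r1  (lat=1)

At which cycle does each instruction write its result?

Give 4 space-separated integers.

Answer: 4 5 8 6

Derivation:
I0 mul r1: issue@1 deps=(None,None) exec_start@1 write@4
I1 add r1: issue@2 deps=(None,None) exec_start@2 write@5
I2 mul r3: issue@3 deps=(1,1) exec_start@5 write@8
I3 add r3: issue@4 deps=(1,1) exec_start@5 write@6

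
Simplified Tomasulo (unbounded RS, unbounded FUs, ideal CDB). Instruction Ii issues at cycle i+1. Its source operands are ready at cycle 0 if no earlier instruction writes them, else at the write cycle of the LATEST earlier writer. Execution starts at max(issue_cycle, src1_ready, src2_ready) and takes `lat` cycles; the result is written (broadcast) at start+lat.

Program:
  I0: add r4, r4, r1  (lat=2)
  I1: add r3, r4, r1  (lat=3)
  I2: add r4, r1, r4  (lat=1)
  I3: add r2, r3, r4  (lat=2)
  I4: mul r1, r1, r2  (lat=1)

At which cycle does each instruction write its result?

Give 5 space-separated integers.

Answer: 3 6 4 8 9

Derivation:
I0 add r4: issue@1 deps=(None,None) exec_start@1 write@3
I1 add r3: issue@2 deps=(0,None) exec_start@3 write@6
I2 add r4: issue@3 deps=(None,0) exec_start@3 write@4
I3 add r2: issue@4 deps=(1,2) exec_start@6 write@8
I4 mul r1: issue@5 deps=(None,3) exec_start@8 write@9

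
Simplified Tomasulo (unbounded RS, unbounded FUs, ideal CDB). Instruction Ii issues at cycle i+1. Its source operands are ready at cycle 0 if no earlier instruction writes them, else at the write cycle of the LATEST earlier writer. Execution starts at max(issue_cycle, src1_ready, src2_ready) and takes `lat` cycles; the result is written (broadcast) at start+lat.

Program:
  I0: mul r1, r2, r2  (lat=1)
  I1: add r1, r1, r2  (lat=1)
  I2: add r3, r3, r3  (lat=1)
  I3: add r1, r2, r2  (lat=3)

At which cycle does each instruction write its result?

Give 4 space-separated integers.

Answer: 2 3 4 7

Derivation:
I0 mul r1: issue@1 deps=(None,None) exec_start@1 write@2
I1 add r1: issue@2 deps=(0,None) exec_start@2 write@3
I2 add r3: issue@3 deps=(None,None) exec_start@3 write@4
I3 add r1: issue@4 deps=(None,None) exec_start@4 write@7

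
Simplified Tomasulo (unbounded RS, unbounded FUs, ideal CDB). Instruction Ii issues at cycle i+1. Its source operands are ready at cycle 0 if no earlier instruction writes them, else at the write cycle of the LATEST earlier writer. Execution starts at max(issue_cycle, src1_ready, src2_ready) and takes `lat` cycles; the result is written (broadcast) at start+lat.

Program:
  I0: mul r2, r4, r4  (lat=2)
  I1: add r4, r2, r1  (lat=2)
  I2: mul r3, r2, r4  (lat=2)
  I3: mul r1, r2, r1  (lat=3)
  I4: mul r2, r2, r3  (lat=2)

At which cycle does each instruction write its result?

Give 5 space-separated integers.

I0 mul r2: issue@1 deps=(None,None) exec_start@1 write@3
I1 add r4: issue@2 deps=(0,None) exec_start@3 write@5
I2 mul r3: issue@3 deps=(0,1) exec_start@5 write@7
I3 mul r1: issue@4 deps=(0,None) exec_start@4 write@7
I4 mul r2: issue@5 deps=(0,2) exec_start@7 write@9

Answer: 3 5 7 7 9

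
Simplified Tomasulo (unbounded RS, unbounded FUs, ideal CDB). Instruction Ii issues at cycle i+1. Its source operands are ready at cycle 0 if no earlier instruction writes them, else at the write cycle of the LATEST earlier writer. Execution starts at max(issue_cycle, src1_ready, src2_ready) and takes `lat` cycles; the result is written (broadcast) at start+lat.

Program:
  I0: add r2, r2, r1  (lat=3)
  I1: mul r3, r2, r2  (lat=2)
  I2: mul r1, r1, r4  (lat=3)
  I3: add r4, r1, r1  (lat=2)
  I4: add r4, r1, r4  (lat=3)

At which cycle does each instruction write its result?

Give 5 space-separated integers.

Answer: 4 6 6 8 11

Derivation:
I0 add r2: issue@1 deps=(None,None) exec_start@1 write@4
I1 mul r3: issue@2 deps=(0,0) exec_start@4 write@6
I2 mul r1: issue@3 deps=(None,None) exec_start@3 write@6
I3 add r4: issue@4 deps=(2,2) exec_start@6 write@8
I4 add r4: issue@5 deps=(2,3) exec_start@8 write@11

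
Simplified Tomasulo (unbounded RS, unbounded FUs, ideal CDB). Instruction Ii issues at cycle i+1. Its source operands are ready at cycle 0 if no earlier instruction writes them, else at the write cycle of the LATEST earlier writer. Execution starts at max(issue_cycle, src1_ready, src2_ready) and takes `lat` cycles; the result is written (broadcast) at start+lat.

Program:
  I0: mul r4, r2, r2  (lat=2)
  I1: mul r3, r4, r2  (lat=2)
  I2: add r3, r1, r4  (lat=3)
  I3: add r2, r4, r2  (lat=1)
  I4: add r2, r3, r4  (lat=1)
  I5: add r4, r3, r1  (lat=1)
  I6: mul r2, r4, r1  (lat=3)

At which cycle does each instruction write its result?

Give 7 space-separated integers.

I0 mul r4: issue@1 deps=(None,None) exec_start@1 write@3
I1 mul r3: issue@2 deps=(0,None) exec_start@3 write@5
I2 add r3: issue@3 deps=(None,0) exec_start@3 write@6
I3 add r2: issue@4 deps=(0,None) exec_start@4 write@5
I4 add r2: issue@5 deps=(2,0) exec_start@6 write@7
I5 add r4: issue@6 deps=(2,None) exec_start@6 write@7
I6 mul r2: issue@7 deps=(5,None) exec_start@7 write@10

Answer: 3 5 6 5 7 7 10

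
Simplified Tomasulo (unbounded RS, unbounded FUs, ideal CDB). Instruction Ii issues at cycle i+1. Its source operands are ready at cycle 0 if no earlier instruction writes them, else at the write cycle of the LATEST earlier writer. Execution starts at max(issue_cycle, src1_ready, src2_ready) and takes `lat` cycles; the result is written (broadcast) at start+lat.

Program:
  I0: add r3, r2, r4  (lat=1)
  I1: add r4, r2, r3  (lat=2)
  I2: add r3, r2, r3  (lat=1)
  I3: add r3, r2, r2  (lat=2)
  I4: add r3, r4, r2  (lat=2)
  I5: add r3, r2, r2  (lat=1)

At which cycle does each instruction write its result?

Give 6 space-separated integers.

Answer: 2 4 4 6 7 7

Derivation:
I0 add r3: issue@1 deps=(None,None) exec_start@1 write@2
I1 add r4: issue@2 deps=(None,0) exec_start@2 write@4
I2 add r3: issue@3 deps=(None,0) exec_start@3 write@4
I3 add r3: issue@4 deps=(None,None) exec_start@4 write@6
I4 add r3: issue@5 deps=(1,None) exec_start@5 write@7
I5 add r3: issue@6 deps=(None,None) exec_start@6 write@7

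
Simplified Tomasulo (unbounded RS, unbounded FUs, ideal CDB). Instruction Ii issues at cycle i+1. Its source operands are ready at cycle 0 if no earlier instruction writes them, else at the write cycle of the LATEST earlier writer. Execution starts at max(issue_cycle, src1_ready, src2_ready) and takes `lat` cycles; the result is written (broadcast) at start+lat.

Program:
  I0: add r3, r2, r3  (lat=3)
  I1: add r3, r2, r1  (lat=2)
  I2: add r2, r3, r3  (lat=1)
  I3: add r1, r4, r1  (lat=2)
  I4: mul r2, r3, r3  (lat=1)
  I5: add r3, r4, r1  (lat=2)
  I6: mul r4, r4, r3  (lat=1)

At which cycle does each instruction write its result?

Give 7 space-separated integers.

I0 add r3: issue@1 deps=(None,None) exec_start@1 write@4
I1 add r3: issue@2 deps=(None,None) exec_start@2 write@4
I2 add r2: issue@3 deps=(1,1) exec_start@4 write@5
I3 add r1: issue@4 deps=(None,None) exec_start@4 write@6
I4 mul r2: issue@5 deps=(1,1) exec_start@5 write@6
I5 add r3: issue@6 deps=(None,3) exec_start@6 write@8
I6 mul r4: issue@7 deps=(None,5) exec_start@8 write@9

Answer: 4 4 5 6 6 8 9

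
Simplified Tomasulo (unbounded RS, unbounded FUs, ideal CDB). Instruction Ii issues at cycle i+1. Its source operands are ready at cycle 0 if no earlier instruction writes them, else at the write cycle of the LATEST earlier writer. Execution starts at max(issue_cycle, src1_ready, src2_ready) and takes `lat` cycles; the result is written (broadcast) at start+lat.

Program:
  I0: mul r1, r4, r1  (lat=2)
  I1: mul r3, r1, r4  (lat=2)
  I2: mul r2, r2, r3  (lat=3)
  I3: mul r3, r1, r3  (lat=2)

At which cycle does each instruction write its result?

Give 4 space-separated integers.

Answer: 3 5 8 7

Derivation:
I0 mul r1: issue@1 deps=(None,None) exec_start@1 write@3
I1 mul r3: issue@2 deps=(0,None) exec_start@3 write@5
I2 mul r2: issue@3 deps=(None,1) exec_start@5 write@8
I3 mul r3: issue@4 deps=(0,1) exec_start@5 write@7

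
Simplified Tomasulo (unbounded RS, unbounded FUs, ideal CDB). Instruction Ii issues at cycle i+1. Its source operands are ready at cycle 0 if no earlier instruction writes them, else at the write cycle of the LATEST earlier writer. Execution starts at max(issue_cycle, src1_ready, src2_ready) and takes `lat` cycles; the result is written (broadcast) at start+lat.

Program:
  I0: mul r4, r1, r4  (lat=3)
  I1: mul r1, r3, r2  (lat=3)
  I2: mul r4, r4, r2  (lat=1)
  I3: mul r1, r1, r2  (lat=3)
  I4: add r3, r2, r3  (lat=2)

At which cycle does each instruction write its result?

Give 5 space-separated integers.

Answer: 4 5 5 8 7

Derivation:
I0 mul r4: issue@1 deps=(None,None) exec_start@1 write@4
I1 mul r1: issue@2 deps=(None,None) exec_start@2 write@5
I2 mul r4: issue@3 deps=(0,None) exec_start@4 write@5
I3 mul r1: issue@4 deps=(1,None) exec_start@5 write@8
I4 add r3: issue@5 deps=(None,None) exec_start@5 write@7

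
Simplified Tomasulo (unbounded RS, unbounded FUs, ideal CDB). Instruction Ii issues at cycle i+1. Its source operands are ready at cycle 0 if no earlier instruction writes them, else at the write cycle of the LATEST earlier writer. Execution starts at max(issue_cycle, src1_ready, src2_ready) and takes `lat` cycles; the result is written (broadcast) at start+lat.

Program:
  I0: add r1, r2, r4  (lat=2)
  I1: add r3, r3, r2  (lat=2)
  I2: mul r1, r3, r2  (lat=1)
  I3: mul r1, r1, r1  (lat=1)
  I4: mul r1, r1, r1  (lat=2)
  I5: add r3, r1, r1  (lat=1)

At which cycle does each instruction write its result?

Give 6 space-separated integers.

Answer: 3 4 5 6 8 9

Derivation:
I0 add r1: issue@1 deps=(None,None) exec_start@1 write@3
I1 add r3: issue@2 deps=(None,None) exec_start@2 write@4
I2 mul r1: issue@3 deps=(1,None) exec_start@4 write@5
I3 mul r1: issue@4 deps=(2,2) exec_start@5 write@6
I4 mul r1: issue@5 deps=(3,3) exec_start@6 write@8
I5 add r3: issue@6 deps=(4,4) exec_start@8 write@9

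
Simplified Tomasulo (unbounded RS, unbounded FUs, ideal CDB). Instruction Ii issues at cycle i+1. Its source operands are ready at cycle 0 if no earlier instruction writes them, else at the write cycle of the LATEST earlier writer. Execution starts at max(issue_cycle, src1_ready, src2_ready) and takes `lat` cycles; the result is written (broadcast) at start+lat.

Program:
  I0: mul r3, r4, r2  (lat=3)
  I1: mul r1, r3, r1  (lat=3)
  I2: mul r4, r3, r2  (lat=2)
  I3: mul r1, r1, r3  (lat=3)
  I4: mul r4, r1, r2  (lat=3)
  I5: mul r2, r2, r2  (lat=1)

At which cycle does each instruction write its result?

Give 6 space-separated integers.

Answer: 4 7 6 10 13 7

Derivation:
I0 mul r3: issue@1 deps=(None,None) exec_start@1 write@4
I1 mul r1: issue@2 deps=(0,None) exec_start@4 write@7
I2 mul r4: issue@3 deps=(0,None) exec_start@4 write@6
I3 mul r1: issue@4 deps=(1,0) exec_start@7 write@10
I4 mul r4: issue@5 deps=(3,None) exec_start@10 write@13
I5 mul r2: issue@6 deps=(None,None) exec_start@6 write@7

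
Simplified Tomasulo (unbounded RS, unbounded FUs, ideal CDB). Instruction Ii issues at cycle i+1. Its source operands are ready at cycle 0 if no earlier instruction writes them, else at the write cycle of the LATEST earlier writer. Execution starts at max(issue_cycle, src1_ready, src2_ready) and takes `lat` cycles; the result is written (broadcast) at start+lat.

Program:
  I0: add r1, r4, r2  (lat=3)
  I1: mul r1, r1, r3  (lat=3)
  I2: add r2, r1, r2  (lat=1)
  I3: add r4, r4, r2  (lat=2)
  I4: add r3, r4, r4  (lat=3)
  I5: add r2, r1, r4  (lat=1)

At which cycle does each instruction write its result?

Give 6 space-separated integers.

I0 add r1: issue@1 deps=(None,None) exec_start@1 write@4
I1 mul r1: issue@2 deps=(0,None) exec_start@4 write@7
I2 add r2: issue@3 deps=(1,None) exec_start@7 write@8
I3 add r4: issue@4 deps=(None,2) exec_start@8 write@10
I4 add r3: issue@5 deps=(3,3) exec_start@10 write@13
I5 add r2: issue@6 deps=(1,3) exec_start@10 write@11

Answer: 4 7 8 10 13 11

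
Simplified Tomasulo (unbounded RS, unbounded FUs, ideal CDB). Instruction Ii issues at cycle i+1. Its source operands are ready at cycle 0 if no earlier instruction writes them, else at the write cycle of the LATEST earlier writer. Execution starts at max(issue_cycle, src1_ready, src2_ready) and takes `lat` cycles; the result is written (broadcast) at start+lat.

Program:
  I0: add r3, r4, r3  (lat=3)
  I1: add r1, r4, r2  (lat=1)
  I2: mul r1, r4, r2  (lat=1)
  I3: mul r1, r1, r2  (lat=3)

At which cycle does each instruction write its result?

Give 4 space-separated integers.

I0 add r3: issue@1 deps=(None,None) exec_start@1 write@4
I1 add r1: issue@2 deps=(None,None) exec_start@2 write@3
I2 mul r1: issue@3 deps=(None,None) exec_start@3 write@4
I3 mul r1: issue@4 deps=(2,None) exec_start@4 write@7

Answer: 4 3 4 7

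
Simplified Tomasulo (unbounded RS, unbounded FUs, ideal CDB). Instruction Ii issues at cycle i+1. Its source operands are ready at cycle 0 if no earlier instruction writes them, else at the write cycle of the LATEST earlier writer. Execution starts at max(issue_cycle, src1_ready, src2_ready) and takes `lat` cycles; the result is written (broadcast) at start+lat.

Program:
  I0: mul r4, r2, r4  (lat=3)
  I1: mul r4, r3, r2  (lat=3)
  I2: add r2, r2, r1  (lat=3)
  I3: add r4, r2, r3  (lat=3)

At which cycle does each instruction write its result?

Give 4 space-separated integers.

I0 mul r4: issue@1 deps=(None,None) exec_start@1 write@4
I1 mul r4: issue@2 deps=(None,None) exec_start@2 write@5
I2 add r2: issue@3 deps=(None,None) exec_start@3 write@6
I3 add r4: issue@4 deps=(2,None) exec_start@6 write@9

Answer: 4 5 6 9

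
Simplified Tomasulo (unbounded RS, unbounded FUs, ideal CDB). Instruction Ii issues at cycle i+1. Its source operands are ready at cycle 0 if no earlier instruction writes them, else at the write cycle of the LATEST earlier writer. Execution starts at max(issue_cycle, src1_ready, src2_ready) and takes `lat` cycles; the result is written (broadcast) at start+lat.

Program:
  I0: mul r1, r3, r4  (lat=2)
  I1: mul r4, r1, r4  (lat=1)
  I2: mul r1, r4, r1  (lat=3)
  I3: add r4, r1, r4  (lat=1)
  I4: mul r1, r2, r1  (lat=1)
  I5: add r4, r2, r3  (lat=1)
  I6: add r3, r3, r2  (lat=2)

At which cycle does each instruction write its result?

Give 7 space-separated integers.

Answer: 3 4 7 8 8 7 9

Derivation:
I0 mul r1: issue@1 deps=(None,None) exec_start@1 write@3
I1 mul r4: issue@2 deps=(0,None) exec_start@3 write@4
I2 mul r1: issue@3 deps=(1,0) exec_start@4 write@7
I3 add r4: issue@4 deps=(2,1) exec_start@7 write@8
I4 mul r1: issue@5 deps=(None,2) exec_start@7 write@8
I5 add r4: issue@6 deps=(None,None) exec_start@6 write@7
I6 add r3: issue@7 deps=(None,None) exec_start@7 write@9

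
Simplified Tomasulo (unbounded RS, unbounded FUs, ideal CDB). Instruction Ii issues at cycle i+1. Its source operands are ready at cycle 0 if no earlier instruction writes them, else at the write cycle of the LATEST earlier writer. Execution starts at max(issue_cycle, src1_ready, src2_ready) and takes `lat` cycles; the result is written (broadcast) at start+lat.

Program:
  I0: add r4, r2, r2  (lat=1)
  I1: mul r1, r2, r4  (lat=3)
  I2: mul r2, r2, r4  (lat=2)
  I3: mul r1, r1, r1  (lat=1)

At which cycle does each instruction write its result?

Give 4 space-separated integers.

Answer: 2 5 5 6

Derivation:
I0 add r4: issue@1 deps=(None,None) exec_start@1 write@2
I1 mul r1: issue@2 deps=(None,0) exec_start@2 write@5
I2 mul r2: issue@3 deps=(None,0) exec_start@3 write@5
I3 mul r1: issue@4 deps=(1,1) exec_start@5 write@6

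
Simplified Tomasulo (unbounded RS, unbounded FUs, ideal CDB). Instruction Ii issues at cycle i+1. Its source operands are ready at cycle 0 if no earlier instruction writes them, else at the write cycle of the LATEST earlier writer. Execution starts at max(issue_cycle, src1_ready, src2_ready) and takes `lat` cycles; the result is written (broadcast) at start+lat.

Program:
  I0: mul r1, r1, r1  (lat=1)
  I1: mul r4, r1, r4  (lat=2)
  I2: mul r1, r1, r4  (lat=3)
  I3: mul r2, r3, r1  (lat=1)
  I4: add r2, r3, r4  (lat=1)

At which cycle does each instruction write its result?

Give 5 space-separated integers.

Answer: 2 4 7 8 6

Derivation:
I0 mul r1: issue@1 deps=(None,None) exec_start@1 write@2
I1 mul r4: issue@2 deps=(0,None) exec_start@2 write@4
I2 mul r1: issue@3 deps=(0,1) exec_start@4 write@7
I3 mul r2: issue@4 deps=(None,2) exec_start@7 write@8
I4 add r2: issue@5 deps=(None,1) exec_start@5 write@6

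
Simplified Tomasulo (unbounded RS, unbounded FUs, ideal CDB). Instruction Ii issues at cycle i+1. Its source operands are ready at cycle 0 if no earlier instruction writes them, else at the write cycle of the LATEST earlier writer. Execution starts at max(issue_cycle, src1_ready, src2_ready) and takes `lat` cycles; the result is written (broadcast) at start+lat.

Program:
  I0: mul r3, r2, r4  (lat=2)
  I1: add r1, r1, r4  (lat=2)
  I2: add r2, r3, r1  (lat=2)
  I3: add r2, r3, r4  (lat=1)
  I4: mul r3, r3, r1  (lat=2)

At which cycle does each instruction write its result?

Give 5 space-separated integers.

I0 mul r3: issue@1 deps=(None,None) exec_start@1 write@3
I1 add r1: issue@2 deps=(None,None) exec_start@2 write@4
I2 add r2: issue@3 deps=(0,1) exec_start@4 write@6
I3 add r2: issue@4 deps=(0,None) exec_start@4 write@5
I4 mul r3: issue@5 deps=(0,1) exec_start@5 write@7

Answer: 3 4 6 5 7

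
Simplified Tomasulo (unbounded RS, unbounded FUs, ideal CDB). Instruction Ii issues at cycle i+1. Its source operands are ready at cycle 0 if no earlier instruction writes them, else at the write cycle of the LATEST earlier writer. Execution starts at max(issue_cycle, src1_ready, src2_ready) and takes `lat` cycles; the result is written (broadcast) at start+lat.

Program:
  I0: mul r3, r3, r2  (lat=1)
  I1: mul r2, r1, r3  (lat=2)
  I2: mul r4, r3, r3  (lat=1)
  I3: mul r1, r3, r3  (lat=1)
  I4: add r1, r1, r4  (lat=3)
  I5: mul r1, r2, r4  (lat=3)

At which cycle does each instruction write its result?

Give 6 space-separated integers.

I0 mul r3: issue@1 deps=(None,None) exec_start@1 write@2
I1 mul r2: issue@2 deps=(None,0) exec_start@2 write@4
I2 mul r4: issue@3 deps=(0,0) exec_start@3 write@4
I3 mul r1: issue@4 deps=(0,0) exec_start@4 write@5
I4 add r1: issue@5 deps=(3,2) exec_start@5 write@8
I5 mul r1: issue@6 deps=(1,2) exec_start@6 write@9

Answer: 2 4 4 5 8 9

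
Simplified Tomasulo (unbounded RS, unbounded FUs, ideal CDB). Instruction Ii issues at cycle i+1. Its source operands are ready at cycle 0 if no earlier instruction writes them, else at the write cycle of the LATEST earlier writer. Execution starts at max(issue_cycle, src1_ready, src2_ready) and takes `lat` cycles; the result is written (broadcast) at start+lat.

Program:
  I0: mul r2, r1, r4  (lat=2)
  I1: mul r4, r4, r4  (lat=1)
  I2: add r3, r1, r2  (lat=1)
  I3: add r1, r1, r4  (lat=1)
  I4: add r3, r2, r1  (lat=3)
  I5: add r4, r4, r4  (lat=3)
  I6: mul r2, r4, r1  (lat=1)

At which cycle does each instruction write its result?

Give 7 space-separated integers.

I0 mul r2: issue@1 deps=(None,None) exec_start@1 write@3
I1 mul r4: issue@2 deps=(None,None) exec_start@2 write@3
I2 add r3: issue@3 deps=(None,0) exec_start@3 write@4
I3 add r1: issue@4 deps=(None,1) exec_start@4 write@5
I4 add r3: issue@5 deps=(0,3) exec_start@5 write@8
I5 add r4: issue@6 deps=(1,1) exec_start@6 write@9
I6 mul r2: issue@7 deps=(5,3) exec_start@9 write@10

Answer: 3 3 4 5 8 9 10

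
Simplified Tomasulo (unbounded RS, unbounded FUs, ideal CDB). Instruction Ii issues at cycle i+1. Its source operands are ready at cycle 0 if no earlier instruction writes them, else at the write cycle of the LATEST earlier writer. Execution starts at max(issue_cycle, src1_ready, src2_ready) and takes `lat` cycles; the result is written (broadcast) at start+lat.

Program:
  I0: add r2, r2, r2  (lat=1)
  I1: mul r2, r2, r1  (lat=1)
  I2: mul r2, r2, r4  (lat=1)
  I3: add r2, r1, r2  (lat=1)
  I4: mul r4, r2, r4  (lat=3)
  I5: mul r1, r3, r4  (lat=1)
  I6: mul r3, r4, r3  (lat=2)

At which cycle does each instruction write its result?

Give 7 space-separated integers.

Answer: 2 3 4 5 8 9 10

Derivation:
I0 add r2: issue@1 deps=(None,None) exec_start@1 write@2
I1 mul r2: issue@2 deps=(0,None) exec_start@2 write@3
I2 mul r2: issue@3 deps=(1,None) exec_start@3 write@4
I3 add r2: issue@4 deps=(None,2) exec_start@4 write@5
I4 mul r4: issue@5 deps=(3,None) exec_start@5 write@8
I5 mul r1: issue@6 deps=(None,4) exec_start@8 write@9
I6 mul r3: issue@7 deps=(4,None) exec_start@8 write@10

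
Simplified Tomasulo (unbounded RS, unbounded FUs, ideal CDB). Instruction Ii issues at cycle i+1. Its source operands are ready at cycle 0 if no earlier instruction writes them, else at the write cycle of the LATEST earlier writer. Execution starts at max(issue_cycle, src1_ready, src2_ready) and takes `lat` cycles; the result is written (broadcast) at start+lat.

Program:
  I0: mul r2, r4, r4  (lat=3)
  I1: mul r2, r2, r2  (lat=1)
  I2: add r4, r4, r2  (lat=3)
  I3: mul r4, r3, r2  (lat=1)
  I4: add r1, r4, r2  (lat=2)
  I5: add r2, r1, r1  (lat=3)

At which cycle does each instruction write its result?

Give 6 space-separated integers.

Answer: 4 5 8 6 8 11

Derivation:
I0 mul r2: issue@1 deps=(None,None) exec_start@1 write@4
I1 mul r2: issue@2 deps=(0,0) exec_start@4 write@5
I2 add r4: issue@3 deps=(None,1) exec_start@5 write@8
I3 mul r4: issue@4 deps=(None,1) exec_start@5 write@6
I4 add r1: issue@5 deps=(3,1) exec_start@6 write@8
I5 add r2: issue@6 deps=(4,4) exec_start@8 write@11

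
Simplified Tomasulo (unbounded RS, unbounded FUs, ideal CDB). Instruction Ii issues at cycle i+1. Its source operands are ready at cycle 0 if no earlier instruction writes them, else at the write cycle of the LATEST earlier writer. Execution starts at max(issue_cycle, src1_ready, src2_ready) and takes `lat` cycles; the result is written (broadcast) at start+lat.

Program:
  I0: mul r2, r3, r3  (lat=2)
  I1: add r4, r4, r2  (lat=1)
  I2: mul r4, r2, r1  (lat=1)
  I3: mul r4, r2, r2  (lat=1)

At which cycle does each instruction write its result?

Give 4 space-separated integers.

Answer: 3 4 4 5

Derivation:
I0 mul r2: issue@1 deps=(None,None) exec_start@1 write@3
I1 add r4: issue@2 deps=(None,0) exec_start@3 write@4
I2 mul r4: issue@3 deps=(0,None) exec_start@3 write@4
I3 mul r4: issue@4 deps=(0,0) exec_start@4 write@5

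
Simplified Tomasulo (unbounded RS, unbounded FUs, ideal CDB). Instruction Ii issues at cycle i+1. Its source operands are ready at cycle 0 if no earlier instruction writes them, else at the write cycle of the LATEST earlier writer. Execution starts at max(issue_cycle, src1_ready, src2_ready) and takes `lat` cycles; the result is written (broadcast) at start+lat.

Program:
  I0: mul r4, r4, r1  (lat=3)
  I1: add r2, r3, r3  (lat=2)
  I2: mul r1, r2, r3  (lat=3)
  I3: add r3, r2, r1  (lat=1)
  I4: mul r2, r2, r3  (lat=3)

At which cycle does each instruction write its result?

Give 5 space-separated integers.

I0 mul r4: issue@1 deps=(None,None) exec_start@1 write@4
I1 add r2: issue@2 deps=(None,None) exec_start@2 write@4
I2 mul r1: issue@3 deps=(1,None) exec_start@4 write@7
I3 add r3: issue@4 deps=(1,2) exec_start@7 write@8
I4 mul r2: issue@5 deps=(1,3) exec_start@8 write@11

Answer: 4 4 7 8 11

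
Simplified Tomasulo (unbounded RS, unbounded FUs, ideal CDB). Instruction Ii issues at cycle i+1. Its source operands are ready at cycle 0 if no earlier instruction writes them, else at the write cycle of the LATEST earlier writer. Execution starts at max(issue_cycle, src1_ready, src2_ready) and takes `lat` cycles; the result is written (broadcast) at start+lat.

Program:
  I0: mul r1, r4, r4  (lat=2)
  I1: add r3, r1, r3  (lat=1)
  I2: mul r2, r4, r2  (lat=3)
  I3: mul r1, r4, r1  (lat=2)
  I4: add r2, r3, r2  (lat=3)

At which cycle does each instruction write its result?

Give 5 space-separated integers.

Answer: 3 4 6 6 9

Derivation:
I0 mul r1: issue@1 deps=(None,None) exec_start@1 write@3
I1 add r3: issue@2 deps=(0,None) exec_start@3 write@4
I2 mul r2: issue@3 deps=(None,None) exec_start@3 write@6
I3 mul r1: issue@4 deps=(None,0) exec_start@4 write@6
I4 add r2: issue@5 deps=(1,2) exec_start@6 write@9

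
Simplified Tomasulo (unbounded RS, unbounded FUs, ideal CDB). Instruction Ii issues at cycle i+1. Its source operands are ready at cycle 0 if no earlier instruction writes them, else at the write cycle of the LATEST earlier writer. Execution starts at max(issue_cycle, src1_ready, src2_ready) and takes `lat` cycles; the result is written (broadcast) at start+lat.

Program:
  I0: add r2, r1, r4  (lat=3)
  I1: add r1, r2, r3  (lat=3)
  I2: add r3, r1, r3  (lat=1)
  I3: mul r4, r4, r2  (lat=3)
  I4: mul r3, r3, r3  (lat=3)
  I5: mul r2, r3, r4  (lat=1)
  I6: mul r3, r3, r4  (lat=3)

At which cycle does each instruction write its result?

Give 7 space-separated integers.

I0 add r2: issue@1 deps=(None,None) exec_start@1 write@4
I1 add r1: issue@2 deps=(0,None) exec_start@4 write@7
I2 add r3: issue@3 deps=(1,None) exec_start@7 write@8
I3 mul r4: issue@4 deps=(None,0) exec_start@4 write@7
I4 mul r3: issue@5 deps=(2,2) exec_start@8 write@11
I5 mul r2: issue@6 deps=(4,3) exec_start@11 write@12
I6 mul r3: issue@7 deps=(4,3) exec_start@11 write@14

Answer: 4 7 8 7 11 12 14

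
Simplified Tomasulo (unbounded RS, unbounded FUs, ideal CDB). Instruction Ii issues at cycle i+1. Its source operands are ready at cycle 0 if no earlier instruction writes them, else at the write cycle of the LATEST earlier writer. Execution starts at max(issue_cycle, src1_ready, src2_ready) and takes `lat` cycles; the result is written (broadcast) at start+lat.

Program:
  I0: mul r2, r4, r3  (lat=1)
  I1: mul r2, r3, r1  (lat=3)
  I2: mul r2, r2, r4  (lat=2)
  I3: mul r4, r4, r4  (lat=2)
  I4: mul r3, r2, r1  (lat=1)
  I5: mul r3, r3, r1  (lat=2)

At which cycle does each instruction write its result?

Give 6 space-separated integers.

Answer: 2 5 7 6 8 10

Derivation:
I0 mul r2: issue@1 deps=(None,None) exec_start@1 write@2
I1 mul r2: issue@2 deps=(None,None) exec_start@2 write@5
I2 mul r2: issue@3 deps=(1,None) exec_start@5 write@7
I3 mul r4: issue@4 deps=(None,None) exec_start@4 write@6
I4 mul r3: issue@5 deps=(2,None) exec_start@7 write@8
I5 mul r3: issue@6 deps=(4,None) exec_start@8 write@10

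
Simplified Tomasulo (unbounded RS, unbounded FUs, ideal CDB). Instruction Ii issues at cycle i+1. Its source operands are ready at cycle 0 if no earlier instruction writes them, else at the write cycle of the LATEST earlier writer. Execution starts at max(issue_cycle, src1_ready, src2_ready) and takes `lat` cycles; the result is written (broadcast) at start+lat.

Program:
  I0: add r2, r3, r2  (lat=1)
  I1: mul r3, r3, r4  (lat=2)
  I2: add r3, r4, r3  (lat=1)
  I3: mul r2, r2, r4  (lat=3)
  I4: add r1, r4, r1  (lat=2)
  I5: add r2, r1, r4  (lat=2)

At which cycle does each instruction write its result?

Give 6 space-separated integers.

Answer: 2 4 5 7 7 9

Derivation:
I0 add r2: issue@1 deps=(None,None) exec_start@1 write@2
I1 mul r3: issue@2 deps=(None,None) exec_start@2 write@4
I2 add r3: issue@3 deps=(None,1) exec_start@4 write@5
I3 mul r2: issue@4 deps=(0,None) exec_start@4 write@7
I4 add r1: issue@5 deps=(None,None) exec_start@5 write@7
I5 add r2: issue@6 deps=(4,None) exec_start@7 write@9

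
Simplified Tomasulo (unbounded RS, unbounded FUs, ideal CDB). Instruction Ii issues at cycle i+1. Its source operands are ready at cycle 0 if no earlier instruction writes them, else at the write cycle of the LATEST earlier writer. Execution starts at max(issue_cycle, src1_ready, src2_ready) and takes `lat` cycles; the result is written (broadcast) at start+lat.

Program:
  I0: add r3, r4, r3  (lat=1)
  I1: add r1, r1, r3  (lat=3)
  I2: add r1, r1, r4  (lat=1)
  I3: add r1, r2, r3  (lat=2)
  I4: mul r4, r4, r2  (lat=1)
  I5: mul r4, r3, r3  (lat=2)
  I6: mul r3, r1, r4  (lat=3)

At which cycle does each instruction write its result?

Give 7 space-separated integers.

I0 add r3: issue@1 deps=(None,None) exec_start@1 write@2
I1 add r1: issue@2 deps=(None,0) exec_start@2 write@5
I2 add r1: issue@3 deps=(1,None) exec_start@5 write@6
I3 add r1: issue@4 deps=(None,0) exec_start@4 write@6
I4 mul r4: issue@5 deps=(None,None) exec_start@5 write@6
I5 mul r4: issue@6 deps=(0,0) exec_start@6 write@8
I6 mul r3: issue@7 deps=(3,5) exec_start@8 write@11

Answer: 2 5 6 6 6 8 11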